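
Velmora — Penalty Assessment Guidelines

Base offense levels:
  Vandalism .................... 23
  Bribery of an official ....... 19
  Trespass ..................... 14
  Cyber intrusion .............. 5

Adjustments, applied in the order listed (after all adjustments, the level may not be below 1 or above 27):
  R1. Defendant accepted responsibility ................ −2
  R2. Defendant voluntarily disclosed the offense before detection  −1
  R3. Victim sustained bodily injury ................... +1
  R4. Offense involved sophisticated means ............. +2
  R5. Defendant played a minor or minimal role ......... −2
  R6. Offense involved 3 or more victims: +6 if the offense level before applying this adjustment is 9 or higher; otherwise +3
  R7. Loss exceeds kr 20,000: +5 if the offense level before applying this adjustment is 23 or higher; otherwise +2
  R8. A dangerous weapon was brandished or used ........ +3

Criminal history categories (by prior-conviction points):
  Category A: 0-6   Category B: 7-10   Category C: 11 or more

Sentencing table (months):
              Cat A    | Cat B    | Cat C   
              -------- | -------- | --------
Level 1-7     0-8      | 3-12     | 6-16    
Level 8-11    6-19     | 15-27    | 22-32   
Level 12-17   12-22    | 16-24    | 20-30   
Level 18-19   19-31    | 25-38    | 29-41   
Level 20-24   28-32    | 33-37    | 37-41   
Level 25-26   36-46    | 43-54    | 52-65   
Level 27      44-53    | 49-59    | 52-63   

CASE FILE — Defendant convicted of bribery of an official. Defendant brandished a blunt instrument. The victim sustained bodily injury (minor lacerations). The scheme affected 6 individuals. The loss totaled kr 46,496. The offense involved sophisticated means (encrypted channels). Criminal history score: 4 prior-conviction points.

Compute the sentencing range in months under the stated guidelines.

Base offense level for bribery of an official: 19.
R1 does not apply.
R3 applies: 19 + 1 = 20.
R4 applies: 20 + 2 = 22.
R6 applies (level before this adjustment is 22 ≥ 9, so +6): 22 + 6 = 28.
R7 applies (level before this adjustment is 28 ≥ 23, so +5): 28 + 5 = 33.
R8 applies: 33 + 3 = 36.
Level 36 exceeds the maximum of 27; capped at 27.
Final offense level: 27.
Criminal history: 4 prior points → Category A (0-6).
Level 27 falls in the 27 band.
Grid: Level 27 × Category A = 44-53 months.

44-53 months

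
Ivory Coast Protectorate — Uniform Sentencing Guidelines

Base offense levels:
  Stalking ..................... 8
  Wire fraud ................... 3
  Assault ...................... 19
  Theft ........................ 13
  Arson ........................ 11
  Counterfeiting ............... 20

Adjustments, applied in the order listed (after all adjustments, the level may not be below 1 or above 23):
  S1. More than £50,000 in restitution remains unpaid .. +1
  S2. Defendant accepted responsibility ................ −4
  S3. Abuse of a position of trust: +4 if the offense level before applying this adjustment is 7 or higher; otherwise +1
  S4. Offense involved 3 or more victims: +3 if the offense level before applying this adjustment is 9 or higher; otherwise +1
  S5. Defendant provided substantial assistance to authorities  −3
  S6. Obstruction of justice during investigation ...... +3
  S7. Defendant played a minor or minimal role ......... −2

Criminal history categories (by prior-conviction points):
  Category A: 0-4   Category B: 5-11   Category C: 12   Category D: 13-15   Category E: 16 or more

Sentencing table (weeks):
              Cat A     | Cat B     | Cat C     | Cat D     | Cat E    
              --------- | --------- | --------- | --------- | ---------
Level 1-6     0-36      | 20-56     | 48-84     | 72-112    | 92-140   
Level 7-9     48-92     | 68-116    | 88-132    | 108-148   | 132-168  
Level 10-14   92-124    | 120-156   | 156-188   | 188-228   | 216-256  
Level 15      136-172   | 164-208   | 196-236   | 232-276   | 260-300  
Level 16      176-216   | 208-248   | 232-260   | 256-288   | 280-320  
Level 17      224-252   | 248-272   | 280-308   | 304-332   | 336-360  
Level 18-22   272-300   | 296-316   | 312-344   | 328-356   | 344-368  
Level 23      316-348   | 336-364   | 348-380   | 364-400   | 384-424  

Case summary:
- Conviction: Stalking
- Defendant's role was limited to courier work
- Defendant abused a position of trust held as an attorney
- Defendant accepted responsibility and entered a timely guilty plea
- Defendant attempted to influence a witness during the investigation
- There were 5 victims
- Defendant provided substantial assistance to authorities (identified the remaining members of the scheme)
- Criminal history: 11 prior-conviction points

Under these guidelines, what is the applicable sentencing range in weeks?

Base offense level for stalking: 8.
S2 applies: 8 − 4 = 4.
S3 applies (level before this adjustment is 4 < 7, so +1): 4 + 1 = 5.
S4 applies (level before this adjustment is 5 < 9, so +1): 5 + 1 = 6.
S5 applies: 6 − 3 = 3.
S6 applies: 3 + 3 = 6.
S7 applies: 6 − 2 = 4.
Final offense level: 4.
Criminal history: 11 prior points → Category B (5-11).
Level 4 falls in the 1-6 band.
Grid: Level 1-6 × Category B = 20-56 weeks.

20-56 weeks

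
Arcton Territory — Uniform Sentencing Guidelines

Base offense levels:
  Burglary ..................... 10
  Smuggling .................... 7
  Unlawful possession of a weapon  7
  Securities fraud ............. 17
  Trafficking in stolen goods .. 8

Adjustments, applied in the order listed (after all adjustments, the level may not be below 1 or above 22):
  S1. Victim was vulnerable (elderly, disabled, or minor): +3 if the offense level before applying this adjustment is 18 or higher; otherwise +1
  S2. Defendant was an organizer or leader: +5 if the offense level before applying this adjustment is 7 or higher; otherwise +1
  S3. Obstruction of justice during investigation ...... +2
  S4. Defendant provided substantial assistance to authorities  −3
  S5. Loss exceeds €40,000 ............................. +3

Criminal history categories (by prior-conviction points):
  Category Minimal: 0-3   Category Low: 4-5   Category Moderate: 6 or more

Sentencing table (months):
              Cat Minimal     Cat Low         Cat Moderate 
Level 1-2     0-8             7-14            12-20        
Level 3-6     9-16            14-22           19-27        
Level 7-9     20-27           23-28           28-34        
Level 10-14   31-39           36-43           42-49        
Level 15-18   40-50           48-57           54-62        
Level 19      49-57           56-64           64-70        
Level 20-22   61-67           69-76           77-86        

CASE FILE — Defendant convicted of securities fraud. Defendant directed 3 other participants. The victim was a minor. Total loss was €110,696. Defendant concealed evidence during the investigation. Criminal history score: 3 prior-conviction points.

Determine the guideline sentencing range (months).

61-67 months

Base offense level for securities fraud: 17.
S1 applies (level before this adjustment is 17 < 18, so +1): 17 + 1 = 18.
S2 applies (level before this adjustment is 18 ≥ 7, so +5): 18 + 5 = 23.
S3 applies: 23 + 2 = 25.
S4 does not apply.
S5 applies: 25 + 3 = 28.
Level 28 exceeds the maximum of 22; capped at 22.
Final offense level: 22.
Criminal history: 3 prior points → Category Minimal (0-3).
Level 22 falls in the 20-22 band.
Grid: Level 20-22 × Category Minimal = 61-67 months.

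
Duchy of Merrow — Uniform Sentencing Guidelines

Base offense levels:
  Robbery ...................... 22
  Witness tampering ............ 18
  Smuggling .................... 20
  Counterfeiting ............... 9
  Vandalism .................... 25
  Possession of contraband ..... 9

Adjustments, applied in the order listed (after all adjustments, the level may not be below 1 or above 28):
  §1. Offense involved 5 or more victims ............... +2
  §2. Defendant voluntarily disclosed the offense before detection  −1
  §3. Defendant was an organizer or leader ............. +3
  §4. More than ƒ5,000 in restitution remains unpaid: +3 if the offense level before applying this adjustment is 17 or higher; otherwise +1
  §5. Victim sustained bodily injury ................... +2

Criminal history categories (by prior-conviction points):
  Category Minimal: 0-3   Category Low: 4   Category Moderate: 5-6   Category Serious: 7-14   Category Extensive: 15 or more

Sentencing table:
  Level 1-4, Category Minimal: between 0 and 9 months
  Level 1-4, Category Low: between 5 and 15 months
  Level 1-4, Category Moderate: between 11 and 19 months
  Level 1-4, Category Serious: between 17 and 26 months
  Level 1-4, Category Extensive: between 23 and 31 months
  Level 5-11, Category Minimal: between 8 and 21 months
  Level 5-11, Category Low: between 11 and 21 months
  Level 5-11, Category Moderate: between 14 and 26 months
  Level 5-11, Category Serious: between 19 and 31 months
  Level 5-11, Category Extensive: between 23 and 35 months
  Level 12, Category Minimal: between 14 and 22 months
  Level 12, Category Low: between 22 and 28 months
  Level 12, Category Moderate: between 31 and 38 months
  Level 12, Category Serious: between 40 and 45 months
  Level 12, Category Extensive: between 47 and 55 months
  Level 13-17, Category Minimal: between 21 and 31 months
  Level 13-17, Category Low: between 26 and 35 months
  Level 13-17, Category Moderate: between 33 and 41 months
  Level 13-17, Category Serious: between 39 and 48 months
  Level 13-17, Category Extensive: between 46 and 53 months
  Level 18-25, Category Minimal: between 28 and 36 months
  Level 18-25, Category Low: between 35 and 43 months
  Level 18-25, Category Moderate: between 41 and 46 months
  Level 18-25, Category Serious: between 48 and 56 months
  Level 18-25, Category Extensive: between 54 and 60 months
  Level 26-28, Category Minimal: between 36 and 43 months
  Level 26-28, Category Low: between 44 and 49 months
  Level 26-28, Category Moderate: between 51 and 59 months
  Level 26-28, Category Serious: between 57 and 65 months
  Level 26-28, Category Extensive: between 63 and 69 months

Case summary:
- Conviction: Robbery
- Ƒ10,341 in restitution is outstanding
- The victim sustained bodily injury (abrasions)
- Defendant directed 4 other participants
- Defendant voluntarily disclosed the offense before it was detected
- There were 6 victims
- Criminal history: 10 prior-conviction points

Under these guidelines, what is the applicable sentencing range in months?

Base offense level for robbery: 22.
§1 applies: 22 + 2 = 24.
§2 applies: 24 − 1 = 23.
§3 applies: 23 + 3 = 26.
§4 applies (level before this adjustment is 26 ≥ 17, so +3): 26 + 3 = 29.
§5 applies: 29 + 2 = 31.
Level 31 exceeds the maximum of 28; capped at 28.
Final offense level: 28.
Criminal history: 10 prior points → Category Serious (7-14).
Level 28 falls in the 26-28 band.
Grid: Level 26-28 × Category Serious = 57-65 months.

57-65 months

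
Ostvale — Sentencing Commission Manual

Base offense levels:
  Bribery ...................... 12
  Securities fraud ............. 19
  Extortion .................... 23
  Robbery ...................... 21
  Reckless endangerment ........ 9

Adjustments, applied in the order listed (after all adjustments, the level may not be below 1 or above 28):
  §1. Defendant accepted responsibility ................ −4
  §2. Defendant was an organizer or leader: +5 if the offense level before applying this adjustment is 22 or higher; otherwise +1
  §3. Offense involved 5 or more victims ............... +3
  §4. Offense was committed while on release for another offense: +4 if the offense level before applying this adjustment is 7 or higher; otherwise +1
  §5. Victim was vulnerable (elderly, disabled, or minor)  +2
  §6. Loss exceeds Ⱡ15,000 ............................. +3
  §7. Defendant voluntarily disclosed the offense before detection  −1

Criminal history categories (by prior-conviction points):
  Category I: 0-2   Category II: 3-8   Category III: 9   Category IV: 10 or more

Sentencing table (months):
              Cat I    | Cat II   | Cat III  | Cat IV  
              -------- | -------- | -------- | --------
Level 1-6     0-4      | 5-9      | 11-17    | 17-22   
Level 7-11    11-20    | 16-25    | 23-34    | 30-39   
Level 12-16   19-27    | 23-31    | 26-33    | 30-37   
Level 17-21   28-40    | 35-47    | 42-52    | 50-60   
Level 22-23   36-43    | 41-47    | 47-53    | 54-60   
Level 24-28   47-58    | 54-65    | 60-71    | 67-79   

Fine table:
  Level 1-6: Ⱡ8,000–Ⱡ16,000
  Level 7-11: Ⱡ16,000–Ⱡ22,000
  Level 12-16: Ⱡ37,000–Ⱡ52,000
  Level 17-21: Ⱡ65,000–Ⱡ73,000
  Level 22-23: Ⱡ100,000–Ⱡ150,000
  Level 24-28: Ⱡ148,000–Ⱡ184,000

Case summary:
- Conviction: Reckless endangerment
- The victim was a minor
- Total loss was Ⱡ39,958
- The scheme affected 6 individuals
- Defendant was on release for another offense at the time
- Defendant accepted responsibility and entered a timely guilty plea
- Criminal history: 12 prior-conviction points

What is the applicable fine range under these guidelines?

Base offense level for reckless endangerment: 9.
§1 applies: 9 − 4 = 5.
§3 applies: 5 + 3 = 8.
§4 applies (level before this adjustment is 8 ≥ 7, so +4): 8 + 4 = 12.
§5 applies: 12 + 2 = 14.
§6 applies: 14 + 3 = 17.
§7 does not apply.
Final offense level: 17.
Level 17 falls in the 17-21 band.
Fine table: Level 17-21 → Ⱡ65,000–Ⱡ73,000.

Ⱡ65,000–Ⱡ73,000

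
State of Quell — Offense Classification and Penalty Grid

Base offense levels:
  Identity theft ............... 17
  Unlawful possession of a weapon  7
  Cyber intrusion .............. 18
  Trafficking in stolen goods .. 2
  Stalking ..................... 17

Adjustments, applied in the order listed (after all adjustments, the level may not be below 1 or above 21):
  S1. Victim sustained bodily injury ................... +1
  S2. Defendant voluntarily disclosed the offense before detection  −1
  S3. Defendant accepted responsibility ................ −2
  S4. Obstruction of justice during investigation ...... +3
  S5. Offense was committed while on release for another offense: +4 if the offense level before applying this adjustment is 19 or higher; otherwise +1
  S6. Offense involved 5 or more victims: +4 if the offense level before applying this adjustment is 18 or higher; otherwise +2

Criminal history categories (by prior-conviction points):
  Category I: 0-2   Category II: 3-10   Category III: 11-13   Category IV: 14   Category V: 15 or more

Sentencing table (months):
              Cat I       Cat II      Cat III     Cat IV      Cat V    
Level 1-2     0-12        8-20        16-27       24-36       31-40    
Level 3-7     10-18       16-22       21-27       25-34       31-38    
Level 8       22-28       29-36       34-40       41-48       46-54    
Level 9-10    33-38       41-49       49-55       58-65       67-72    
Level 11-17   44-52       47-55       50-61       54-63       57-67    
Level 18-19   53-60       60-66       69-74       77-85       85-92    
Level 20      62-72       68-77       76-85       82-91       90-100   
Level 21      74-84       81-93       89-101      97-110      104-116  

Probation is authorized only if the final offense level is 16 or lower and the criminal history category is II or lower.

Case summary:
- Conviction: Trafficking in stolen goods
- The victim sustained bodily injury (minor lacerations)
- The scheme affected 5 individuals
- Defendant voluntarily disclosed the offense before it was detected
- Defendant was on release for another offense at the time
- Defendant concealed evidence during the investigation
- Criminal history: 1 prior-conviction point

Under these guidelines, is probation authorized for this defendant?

Base offense level for trafficking in stolen goods: 2.
S1 applies: 2 + 1 = 3.
S2 applies: 3 − 1 = 2.
S3 does not apply.
S4 applies: 2 + 3 = 5.
S5 applies (level before this adjustment is 5 < 19, so +1): 5 + 1 = 6.
S6 applies (level before this adjustment is 6 < 18, so +2): 6 + 2 = 8.
Final offense level: 8.
Criminal history: 1 prior point → Category I (0-2).
Level 8 falls in the 8 band.
Grid: Level 8 × Category I = 22-28 months.
Probation check: level 8 ≤ 16 and category I ≤ II → eligible.

Yes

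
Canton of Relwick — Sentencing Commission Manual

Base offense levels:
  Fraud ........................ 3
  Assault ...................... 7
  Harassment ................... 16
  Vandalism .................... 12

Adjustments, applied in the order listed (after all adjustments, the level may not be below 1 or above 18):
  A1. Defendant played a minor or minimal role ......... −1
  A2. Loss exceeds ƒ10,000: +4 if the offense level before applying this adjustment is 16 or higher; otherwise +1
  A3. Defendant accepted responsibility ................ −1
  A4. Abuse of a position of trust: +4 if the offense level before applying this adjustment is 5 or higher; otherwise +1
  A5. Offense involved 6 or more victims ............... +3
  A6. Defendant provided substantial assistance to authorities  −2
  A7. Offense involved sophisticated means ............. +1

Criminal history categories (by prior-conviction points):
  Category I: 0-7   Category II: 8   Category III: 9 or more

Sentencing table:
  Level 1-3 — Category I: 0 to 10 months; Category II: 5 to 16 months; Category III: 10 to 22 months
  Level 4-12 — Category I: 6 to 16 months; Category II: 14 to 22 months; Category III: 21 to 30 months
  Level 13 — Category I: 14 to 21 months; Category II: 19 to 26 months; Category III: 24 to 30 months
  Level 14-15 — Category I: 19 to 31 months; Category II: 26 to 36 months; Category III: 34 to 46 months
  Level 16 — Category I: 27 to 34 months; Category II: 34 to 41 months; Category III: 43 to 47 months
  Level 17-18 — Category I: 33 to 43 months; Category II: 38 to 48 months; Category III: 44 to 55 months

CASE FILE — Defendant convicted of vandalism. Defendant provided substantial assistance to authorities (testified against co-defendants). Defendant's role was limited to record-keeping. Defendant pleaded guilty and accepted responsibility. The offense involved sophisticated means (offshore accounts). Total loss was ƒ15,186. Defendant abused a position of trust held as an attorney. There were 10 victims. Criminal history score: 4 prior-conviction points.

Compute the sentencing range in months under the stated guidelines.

Base offense level for vandalism: 12.
A1 applies: 12 − 1 = 11.
A2 applies (level before this adjustment is 11 < 16, so +1): 11 + 1 = 12.
A3 applies: 12 − 1 = 11.
A4 applies (level before this adjustment is 11 ≥ 5, so +4): 11 + 4 = 15.
A5 applies: 15 + 3 = 18.
A6 applies: 18 − 2 = 16.
A7 applies: 16 + 1 = 17.
Final offense level: 17.
Criminal history: 4 prior points → Category I (0-7).
Level 17 falls in the 17-18 band.
Grid: Level 17-18 × Category I = 33-43 months.

33-43 months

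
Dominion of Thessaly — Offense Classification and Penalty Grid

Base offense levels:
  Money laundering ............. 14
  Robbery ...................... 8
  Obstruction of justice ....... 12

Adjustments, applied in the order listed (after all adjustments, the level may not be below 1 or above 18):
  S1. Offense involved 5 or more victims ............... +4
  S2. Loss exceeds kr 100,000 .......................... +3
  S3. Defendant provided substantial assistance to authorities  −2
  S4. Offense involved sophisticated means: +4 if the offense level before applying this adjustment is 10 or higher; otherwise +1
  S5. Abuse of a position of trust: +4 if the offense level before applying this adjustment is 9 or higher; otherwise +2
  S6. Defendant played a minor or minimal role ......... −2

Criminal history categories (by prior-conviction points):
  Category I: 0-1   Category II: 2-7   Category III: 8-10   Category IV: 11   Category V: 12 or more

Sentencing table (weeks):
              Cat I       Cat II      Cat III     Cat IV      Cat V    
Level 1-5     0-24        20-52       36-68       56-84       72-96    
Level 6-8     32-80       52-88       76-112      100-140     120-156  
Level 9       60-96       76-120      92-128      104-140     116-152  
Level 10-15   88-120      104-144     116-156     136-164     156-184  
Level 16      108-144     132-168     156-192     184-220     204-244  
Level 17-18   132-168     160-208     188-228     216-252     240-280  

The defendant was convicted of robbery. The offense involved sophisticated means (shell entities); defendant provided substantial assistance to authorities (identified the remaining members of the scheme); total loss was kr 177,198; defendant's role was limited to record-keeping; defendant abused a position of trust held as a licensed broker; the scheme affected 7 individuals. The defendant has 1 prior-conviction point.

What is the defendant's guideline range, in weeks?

Base offense level for robbery: 8.
S1 applies: 8 + 4 = 12.
S2 applies: 12 + 3 = 15.
S3 applies: 15 − 2 = 13.
S4 applies (level before this adjustment is 13 ≥ 10, so +4): 13 + 4 = 17.
S5 applies (level before this adjustment is 17 ≥ 9, so +4): 17 + 4 = 21.
S6 applies: 21 − 2 = 19.
Level 19 exceeds the maximum of 18; capped at 18.
Final offense level: 18.
Criminal history: 1 prior point → Category I (0-1).
Level 18 falls in the 17-18 band.
Grid: Level 17-18 × Category I = 132-168 weeks.

132-168 weeks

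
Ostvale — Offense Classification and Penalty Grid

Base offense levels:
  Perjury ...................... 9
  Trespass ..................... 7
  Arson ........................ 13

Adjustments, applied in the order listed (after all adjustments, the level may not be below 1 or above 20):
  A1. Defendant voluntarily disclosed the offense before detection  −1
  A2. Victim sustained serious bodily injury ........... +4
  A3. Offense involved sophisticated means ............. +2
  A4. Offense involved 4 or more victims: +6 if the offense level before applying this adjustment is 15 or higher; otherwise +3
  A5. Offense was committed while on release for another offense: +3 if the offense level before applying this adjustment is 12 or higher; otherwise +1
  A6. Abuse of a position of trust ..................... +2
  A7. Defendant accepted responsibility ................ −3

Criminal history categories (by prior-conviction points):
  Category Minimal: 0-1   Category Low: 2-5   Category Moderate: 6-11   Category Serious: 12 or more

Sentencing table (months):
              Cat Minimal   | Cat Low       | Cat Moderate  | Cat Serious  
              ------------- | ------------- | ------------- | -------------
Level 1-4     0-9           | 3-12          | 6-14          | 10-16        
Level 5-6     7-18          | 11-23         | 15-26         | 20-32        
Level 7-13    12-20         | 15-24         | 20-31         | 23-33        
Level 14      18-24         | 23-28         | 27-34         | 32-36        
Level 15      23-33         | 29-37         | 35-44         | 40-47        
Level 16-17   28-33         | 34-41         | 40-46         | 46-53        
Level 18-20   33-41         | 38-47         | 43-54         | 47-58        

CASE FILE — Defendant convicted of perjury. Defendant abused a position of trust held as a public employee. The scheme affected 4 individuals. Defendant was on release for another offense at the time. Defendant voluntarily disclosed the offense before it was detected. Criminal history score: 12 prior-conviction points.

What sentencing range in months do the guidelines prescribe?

Base offense level for perjury: 9.
A1 applies: 9 − 1 = 8.
A2 does not apply.
A4 applies (level before this adjustment is 8 < 15, so +3): 8 + 3 = 11.
A5 applies (level before this adjustment is 11 < 12, so +1): 11 + 1 = 12.
A6 applies: 12 + 2 = 14.
A7 does not apply.
Final offense level: 14.
Criminal history: 12 prior points → Category Serious (12+).
Level 14 falls in the 14 band.
Grid: Level 14 × Category Serious = 32-36 months.

32-36 months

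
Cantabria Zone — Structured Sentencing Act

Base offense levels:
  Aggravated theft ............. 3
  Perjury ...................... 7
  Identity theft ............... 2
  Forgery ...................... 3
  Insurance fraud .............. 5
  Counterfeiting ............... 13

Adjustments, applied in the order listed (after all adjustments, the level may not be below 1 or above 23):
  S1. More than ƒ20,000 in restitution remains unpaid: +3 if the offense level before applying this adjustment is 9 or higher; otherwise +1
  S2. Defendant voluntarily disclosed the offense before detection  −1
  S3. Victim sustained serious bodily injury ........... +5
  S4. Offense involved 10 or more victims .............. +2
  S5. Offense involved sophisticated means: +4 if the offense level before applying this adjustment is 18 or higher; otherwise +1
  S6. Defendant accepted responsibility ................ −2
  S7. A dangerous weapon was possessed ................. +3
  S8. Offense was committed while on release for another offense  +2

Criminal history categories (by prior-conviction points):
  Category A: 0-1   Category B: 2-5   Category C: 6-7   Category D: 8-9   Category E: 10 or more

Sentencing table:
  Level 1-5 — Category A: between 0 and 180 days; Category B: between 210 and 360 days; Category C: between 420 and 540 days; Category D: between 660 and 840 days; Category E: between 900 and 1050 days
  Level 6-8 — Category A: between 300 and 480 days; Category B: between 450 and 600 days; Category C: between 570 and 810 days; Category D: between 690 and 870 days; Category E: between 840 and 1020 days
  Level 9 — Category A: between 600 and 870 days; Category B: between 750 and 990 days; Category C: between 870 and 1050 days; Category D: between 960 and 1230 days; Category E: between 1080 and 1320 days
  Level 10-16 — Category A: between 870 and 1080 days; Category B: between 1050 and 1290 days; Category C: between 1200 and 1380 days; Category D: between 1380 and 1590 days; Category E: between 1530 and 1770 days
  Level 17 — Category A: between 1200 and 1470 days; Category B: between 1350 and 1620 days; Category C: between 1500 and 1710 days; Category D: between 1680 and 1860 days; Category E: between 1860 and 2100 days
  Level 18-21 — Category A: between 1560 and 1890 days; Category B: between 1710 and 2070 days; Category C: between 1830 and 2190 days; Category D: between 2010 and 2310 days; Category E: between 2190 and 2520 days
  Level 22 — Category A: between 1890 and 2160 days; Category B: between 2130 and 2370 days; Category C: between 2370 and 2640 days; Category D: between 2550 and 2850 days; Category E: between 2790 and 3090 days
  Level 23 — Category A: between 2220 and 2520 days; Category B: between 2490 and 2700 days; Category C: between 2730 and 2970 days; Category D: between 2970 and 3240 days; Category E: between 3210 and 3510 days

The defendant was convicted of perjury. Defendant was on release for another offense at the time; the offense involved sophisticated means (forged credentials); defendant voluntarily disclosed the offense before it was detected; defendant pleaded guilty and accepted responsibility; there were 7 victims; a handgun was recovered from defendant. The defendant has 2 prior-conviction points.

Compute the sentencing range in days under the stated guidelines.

1050-1290 days

Base offense level for perjury: 7.
S1 does not apply.
S2 applies: 7 − 1 = 6.
S5 applies (level before this adjustment is 6 < 18, so +1): 6 + 1 = 7.
S6 applies: 7 − 2 = 5.
S7 applies: 5 + 3 = 8.
S8 applies: 8 + 2 = 10.
Final offense level: 10.
Criminal history: 2 prior points → Category B (2-5).
Level 10 falls in the 10-16 band.
Grid: Level 10-16 × Category B = 1050-1290 days.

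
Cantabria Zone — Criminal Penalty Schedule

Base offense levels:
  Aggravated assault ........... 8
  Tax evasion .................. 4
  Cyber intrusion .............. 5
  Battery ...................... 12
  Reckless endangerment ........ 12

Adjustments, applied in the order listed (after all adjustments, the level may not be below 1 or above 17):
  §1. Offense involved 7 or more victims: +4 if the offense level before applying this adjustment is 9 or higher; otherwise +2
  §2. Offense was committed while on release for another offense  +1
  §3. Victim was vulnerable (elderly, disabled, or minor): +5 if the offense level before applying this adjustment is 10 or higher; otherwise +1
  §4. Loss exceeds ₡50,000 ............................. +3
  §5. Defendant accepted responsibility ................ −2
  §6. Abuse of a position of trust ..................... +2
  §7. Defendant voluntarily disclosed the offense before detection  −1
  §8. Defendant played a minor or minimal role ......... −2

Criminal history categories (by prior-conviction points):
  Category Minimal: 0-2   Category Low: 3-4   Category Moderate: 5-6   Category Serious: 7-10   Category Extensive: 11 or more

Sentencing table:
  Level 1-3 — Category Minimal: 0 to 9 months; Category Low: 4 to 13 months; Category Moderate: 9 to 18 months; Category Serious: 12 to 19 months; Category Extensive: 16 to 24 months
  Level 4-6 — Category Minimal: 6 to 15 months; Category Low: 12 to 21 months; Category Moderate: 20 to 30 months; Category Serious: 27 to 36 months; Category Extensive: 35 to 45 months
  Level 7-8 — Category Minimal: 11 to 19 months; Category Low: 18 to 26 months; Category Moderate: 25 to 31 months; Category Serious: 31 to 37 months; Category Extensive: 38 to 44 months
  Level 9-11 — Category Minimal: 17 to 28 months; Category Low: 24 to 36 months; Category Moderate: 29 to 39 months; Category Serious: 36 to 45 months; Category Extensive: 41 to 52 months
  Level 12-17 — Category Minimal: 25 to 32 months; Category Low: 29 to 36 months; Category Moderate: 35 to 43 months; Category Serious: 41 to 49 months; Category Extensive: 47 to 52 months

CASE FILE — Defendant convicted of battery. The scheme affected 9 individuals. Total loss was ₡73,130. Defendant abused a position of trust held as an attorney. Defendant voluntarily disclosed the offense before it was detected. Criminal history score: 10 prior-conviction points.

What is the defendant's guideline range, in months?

41-49 months

Base offense level for battery: 12.
§1 applies (level before this adjustment is 12 ≥ 9, so +4): 12 + 4 = 16.
§2 does not apply.
§4 applies: 16 + 3 = 19.
§6 applies: 19 + 2 = 21.
§7 applies: 21 − 1 = 20.
Level 20 exceeds the maximum of 17; capped at 17.
Final offense level: 17.
Criminal history: 10 prior points → Category Serious (7-10).
Level 17 falls in the 12-17 band.
Grid: Level 12-17 × Category Serious = 41-49 months.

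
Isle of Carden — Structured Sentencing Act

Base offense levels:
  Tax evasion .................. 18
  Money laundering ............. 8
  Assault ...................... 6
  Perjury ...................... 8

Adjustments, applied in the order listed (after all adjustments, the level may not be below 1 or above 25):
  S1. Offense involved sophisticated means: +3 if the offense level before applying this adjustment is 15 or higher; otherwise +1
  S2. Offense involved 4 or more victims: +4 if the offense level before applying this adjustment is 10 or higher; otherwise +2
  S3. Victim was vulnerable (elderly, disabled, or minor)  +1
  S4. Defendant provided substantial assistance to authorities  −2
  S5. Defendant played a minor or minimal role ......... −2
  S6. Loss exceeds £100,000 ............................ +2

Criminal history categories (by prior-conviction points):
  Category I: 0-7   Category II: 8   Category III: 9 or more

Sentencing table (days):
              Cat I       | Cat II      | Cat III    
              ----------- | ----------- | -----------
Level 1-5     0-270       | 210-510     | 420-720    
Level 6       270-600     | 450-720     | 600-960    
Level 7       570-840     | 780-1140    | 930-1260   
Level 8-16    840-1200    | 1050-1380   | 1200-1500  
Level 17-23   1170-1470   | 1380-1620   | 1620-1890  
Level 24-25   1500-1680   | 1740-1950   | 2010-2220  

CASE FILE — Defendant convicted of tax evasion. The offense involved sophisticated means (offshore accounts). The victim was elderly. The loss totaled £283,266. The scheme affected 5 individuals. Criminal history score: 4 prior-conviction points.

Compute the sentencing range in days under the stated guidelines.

1500-1680 days

Base offense level for tax evasion: 18.
S1 applies (level before this adjustment is 18 ≥ 15, so +3): 18 + 3 = 21.
S2 applies (level before this adjustment is 21 ≥ 10, so +4): 21 + 4 = 25.
S3 applies: 25 + 1 = 26.
S4 does not apply.
S6 applies: 26 + 2 = 28.
Level 28 exceeds the maximum of 25; capped at 25.
Final offense level: 25.
Criminal history: 4 prior points → Category I (0-7).
Level 25 falls in the 24-25 band.
Grid: Level 24-25 × Category I = 1500-1680 days.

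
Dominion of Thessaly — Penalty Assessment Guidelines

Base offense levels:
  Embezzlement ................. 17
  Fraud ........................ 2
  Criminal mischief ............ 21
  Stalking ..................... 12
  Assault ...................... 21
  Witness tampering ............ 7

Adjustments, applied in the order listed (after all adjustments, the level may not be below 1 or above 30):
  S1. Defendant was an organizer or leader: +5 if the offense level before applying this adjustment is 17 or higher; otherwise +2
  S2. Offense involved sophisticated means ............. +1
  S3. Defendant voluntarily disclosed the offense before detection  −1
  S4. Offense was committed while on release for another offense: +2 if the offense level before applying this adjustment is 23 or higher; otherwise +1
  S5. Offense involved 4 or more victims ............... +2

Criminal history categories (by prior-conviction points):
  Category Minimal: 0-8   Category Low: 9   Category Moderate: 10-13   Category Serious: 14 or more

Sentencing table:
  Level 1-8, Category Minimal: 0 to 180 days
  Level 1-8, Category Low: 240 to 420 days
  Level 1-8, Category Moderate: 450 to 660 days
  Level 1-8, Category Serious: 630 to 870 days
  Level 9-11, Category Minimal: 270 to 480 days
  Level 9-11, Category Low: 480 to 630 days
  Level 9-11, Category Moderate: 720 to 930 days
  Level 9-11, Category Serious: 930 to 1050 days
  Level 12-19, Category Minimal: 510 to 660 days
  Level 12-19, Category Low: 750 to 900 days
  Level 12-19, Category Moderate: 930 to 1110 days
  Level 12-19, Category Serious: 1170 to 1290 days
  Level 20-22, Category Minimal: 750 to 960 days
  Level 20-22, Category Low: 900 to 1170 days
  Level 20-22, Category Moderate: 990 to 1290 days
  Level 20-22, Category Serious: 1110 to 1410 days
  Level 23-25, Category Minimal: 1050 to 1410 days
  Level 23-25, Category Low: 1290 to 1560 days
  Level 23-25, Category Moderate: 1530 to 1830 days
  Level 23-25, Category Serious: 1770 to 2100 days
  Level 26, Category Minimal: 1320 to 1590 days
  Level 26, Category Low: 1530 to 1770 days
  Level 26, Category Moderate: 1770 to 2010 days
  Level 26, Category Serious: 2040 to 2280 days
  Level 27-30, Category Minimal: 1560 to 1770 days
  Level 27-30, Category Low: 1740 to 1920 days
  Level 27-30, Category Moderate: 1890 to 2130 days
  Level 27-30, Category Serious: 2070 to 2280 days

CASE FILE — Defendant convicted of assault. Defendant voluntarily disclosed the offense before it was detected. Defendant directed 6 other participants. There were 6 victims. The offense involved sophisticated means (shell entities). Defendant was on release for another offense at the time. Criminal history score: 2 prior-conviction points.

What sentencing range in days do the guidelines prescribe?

Base offense level for assault: 21.
S1 applies (level before this adjustment is 21 ≥ 17, so +5): 21 + 5 = 26.
S2 applies: 26 + 1 = 27.
S3 applies: 27 − 1 = 26.
S4 applies (level before this adjustment is 26 ≥ 23, so +2): 26 + 2 = 28.
S5 applies: 28 + 2 = 30.
Final offense level: 30.
Criminal history: 2 prior points → Category Minimal (0-8).
Level 30 falls in the 27-30 band.
Grid: Level 27-30 × Category Minimal = 1560-1770 days.

1560-1770 days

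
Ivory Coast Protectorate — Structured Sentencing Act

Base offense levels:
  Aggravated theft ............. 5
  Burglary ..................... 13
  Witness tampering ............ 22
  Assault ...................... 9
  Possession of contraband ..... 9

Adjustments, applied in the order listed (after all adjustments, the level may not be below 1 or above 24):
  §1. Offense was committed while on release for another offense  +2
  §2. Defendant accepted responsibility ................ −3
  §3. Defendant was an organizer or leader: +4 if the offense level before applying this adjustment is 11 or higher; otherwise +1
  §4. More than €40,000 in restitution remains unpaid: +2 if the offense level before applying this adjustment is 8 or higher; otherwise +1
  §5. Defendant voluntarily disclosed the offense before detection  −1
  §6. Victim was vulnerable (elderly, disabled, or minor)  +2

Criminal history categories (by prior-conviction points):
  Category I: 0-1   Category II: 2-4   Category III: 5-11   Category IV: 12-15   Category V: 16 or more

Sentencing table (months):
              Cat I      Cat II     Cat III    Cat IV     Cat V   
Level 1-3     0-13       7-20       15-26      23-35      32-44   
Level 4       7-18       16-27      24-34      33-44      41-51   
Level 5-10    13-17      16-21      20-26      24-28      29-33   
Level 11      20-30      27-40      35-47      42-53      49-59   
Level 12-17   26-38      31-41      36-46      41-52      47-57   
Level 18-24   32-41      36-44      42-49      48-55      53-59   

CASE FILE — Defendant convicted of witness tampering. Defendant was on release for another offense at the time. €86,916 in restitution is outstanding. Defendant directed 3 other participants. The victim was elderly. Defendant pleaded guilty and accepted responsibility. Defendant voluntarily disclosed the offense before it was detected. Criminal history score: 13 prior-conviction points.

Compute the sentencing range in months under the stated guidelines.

48-55 months

Base offense level for witness tampering: 22.
§1 applies: 22 + 2 = 24.
§2 applies: 24 − 3 = 21.
§3 applies (level before this adjustment is 21 ≥ 11, so +4): 21 + 4 = 25.
§4 applies (level before this adjustment is 25 ≥ 8, so +2): 25 + 2 = 27.
§5 applies: 27 − 1 = 26.
§6 applies: 26 + 2 = 28.
Level 28 exceeds the maximum of 24; capped at 24.
Final offense level: 24.
Criminal history: 13 prior points → Category IV (12-15).
Level 24 falls in the 18-24 band.
Grid: Level 18-24 × Category IV = 48-55 months.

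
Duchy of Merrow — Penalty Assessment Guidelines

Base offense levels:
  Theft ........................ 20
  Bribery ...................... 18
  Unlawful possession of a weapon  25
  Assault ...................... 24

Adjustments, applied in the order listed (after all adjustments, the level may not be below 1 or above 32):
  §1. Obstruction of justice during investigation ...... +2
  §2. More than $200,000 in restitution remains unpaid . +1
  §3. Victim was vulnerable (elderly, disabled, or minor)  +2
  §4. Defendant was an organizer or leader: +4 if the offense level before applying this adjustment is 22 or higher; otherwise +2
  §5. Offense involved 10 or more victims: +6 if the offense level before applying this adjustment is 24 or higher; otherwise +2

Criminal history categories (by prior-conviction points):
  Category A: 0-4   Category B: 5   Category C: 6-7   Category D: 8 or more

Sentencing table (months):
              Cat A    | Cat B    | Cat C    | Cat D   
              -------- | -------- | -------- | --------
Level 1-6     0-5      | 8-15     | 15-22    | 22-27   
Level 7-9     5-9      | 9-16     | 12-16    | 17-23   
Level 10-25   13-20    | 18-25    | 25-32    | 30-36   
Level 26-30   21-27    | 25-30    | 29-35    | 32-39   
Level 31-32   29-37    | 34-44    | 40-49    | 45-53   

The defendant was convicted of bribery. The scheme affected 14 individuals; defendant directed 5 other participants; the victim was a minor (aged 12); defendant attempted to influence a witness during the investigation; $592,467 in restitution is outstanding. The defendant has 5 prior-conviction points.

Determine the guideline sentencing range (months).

Base offense level for bribery: 18.
§1 applies: 18 + 2 = 20.
§2 applies: 20 + 1 = 21.
§3 applies: 21 + 2 = 23.
§4 applies (level before this adjustment is 23 ≥ 22, so +4): 23 + 4 = 27.
§5 applies (level before this adjustment is 27 ≥ 24, so +6): 27 + 6 = 33.
Level 33 exceeds the maximum of 32; capped at 32.
Final offense level: 32.
Criminal history: 5 prior points → Category B (5).
Level 32 falls in the 31-32 band.
Grid: Level 31-32 × Category B = 34-44 months.

34-44 months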